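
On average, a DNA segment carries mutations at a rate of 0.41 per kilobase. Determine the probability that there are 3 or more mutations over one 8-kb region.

Over the interval, μ = 0.41 × 8 = 3.28 (an 8-kb region = 8 kilobases).
P(N ≥ 3) = 1 − P(N ≤ 2) = 1 − Σ_{j=0}^{2} e^(−μ) μ^j/j! ≈ 0.6365.

0.6365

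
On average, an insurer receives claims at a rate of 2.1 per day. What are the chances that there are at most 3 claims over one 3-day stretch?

Over the interval, μ = 2.1 × 3 = 6.3 (a 3-day stretch = 3 days).
P(N ≤ 3) = Σ_{j=0}^{3} e^(−μ) μ^j/j! ≈ 0.1264.

0.1264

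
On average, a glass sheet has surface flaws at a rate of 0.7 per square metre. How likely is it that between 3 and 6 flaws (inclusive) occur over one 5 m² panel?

Over the interval, μ = 0.7 × 5 = 3.5 (a 5 m² panel = 5 square metres).
P(3 ≤ N ≤ 6) = Σ_{j=3}^{6} e^(−3.5) · 3.5^j/j! ≈ 0.6139.

0.6139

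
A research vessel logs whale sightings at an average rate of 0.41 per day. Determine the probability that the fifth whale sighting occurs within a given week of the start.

Over the interval, μ = 0.41 × 7 = 2.87 (a week = 7 days).
The fifth arrival falls in the interval iff at least 5 events occur there: P(S_5 ≤ t) = P(N ≥ 5) = 1 − P(N ≤ 4) ≈ 0.1634.

0.1634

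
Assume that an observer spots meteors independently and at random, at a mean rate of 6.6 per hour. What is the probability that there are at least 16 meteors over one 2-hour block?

Over the interval, μ = 6.6 × 2 = 13.2 (a 2-hour block = 2 hours).
P(N ≥ 16) = 1 − P(N ≤ 15) = 1 − Σ_{j=0}^{15} e^(−μ) μ^j/j! ≈ 0.2544.

0.2544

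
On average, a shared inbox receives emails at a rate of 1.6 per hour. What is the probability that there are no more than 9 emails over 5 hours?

Over the interval, μ = 1.6 × 5 = 8 (5 hours).
P(N ≤ 9) = Σ_{j=0}^{9} e^(−μ) μ^j/j! ≈ 0.7166.

0.7166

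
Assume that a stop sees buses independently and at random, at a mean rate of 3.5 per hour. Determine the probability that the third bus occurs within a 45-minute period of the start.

0.4878

Over the interval, μ = 3.5 × 0.75 = 2.625 (a 45-minute period = 0.75 hours).
The third arrival falls in the interval iff at least 3 events occur there: P(S_3 ≤ t) = P(N ≥ 3) = 1 − P(N ≤ 2) ≈ 0.4878.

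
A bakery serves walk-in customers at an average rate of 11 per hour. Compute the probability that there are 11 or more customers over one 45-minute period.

0.2097

Over the interval, μ = 11 × 0.75 = 8.25 (a 45-minute period = 0.75 hours).
P(N ≥ 11) = 1 − P(N ≤ 10) = 1 − Σ_{j=0}^{10} e^(−μ) μ^j/j! ≈ 0.2097.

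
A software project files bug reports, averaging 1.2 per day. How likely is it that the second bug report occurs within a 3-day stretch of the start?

Over the interval, μ = 1.2 × 3 = 3.6 (a 3-day stretch = 3 days).
The second arrival falls in the interval iff at least 2 events occur there: P(S_2 ≤ t) = P(N ≥ 2) = 1 − P(N ≤ 1) ≈ 0.8743.

0.8743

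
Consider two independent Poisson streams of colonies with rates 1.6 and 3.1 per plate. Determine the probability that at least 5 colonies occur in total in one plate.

Independent Poisson processes superpose: combined rate λ = 1.6 + 3.1 = 4.7 per plate.
So μ = 4.7.
P(N ≥ 5) = 1 − P(N ≤ 4) ≈ 0.5054.

0.5054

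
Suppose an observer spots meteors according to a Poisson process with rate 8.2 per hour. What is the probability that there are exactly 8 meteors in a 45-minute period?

0.1083

Over the interval, μ = 8.2 × 0.75 = 6.15 (a 45-minute period = 0.75 hours).
P(N = 8) = e^(−μ) μ^8/8! = e^(−6.15) · 6.15^8/40320 ≈ 0.1083.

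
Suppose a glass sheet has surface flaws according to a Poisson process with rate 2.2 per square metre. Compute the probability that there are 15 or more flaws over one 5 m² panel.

0.1460

Over the interval, μ = 2.2 × 5 = 11 (a 5 m² panel = 5 square metres).
P(N ≥ 15) = 1 − P(N ≤ 14) = 1 − Σ_{j=0}^{14} e^(−μ) μ^j/j! ≈ 0.1460.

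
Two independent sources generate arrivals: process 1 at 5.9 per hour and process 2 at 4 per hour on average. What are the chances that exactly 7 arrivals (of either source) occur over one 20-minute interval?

0.0312

Independent Poisson processes superpose: combined rate λ = 5.9 + 4 = 9.9 per hour.
Over the interval, μ = 9.9 × 1/3 = 3.3 (a 20-minute interval = 1/3 hours).
P(N = 7) = e^(−3.3) · 3.3^7/7! ≈ 0.0312.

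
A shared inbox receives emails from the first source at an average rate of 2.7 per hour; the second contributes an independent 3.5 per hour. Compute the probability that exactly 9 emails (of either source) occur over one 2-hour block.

Independent Poisson processes superpose: combined rate λ = 2.7 + 3.5 = 6.2 per hour.
Over the interval, μ = 6.2 × 2 = 12.4 (a 2-hour block = 2 hours).
P(N = 9) = e^(−12.4) · 12.4^9/9! ≈ 0.0787.

0.0787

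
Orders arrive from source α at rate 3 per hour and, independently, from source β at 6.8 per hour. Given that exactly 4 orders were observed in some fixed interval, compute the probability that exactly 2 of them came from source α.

Given the total, each event is independently from source α with probability p = λ_α/(λ_α+λ_β) = 3/9.8 ≈ 0.3061.
So K ~ Binomial(4, 3/9.8): P(K = 2) = C(4,2) · (3/9.8)^2 · (6.8/9.8)^2 ≈ 0.2707.

0.2707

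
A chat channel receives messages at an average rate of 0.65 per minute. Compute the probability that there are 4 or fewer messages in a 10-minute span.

Over the interval, μ = 0.65 × 10 = 6.5 (a 10-minute span = 10 minutes).
P(N ≤ 4) = Σ_{j=0}^{4} e^(−μ) μ^j/j! ≈ 0.2237.

0.2237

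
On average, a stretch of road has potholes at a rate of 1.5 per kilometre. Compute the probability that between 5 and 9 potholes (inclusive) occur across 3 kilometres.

0.4508

Over the interval, μ = 1.5 × 3 = 4.5 (3 kilometres).
P(5 ≤ N ≤ 9) = Σ_{j=5}^{9} e^(−4.5) · 4.5^j/j! ≈ 0.4508.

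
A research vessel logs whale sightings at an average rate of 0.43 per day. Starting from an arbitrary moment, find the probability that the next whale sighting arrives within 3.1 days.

Inter-arrival times are exponential with rate λ = 0.43 per day.
P(T ≤ 3.1) = 1 − e^(−λt) = 1 − e^(−0.43 × 3.1) = 1 − e^(−1.333) ≈ 0.7363.

0.7363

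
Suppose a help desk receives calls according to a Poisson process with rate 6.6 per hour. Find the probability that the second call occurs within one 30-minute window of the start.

Over the interval, μ = 6.6 × 0.5 = 3.3 (a 30-minute window = 0.5 hours).
The second arrival falls in the interval iff at least 2 events occur there: P(S_2 ≤ t) = P(N ≥ 2) = 1 − P(N ≤ 1) ≈ 0.8414.

0.8414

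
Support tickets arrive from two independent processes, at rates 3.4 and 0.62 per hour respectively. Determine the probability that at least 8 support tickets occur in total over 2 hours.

0.5526

Independent Poisson processes superpose: combined rate λ = 3.4 + 0.62 = 4.02 per hour.
Over the interval, μ = 4.02 × 2 = 8.04 (2 hours).
P(N ≥ 8) = 1 − P(N ≤ 7) ≈ 0.5526.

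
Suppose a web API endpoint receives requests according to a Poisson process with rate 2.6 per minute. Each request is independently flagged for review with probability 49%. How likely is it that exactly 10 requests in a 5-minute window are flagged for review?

0.0519

Thinning: the requests that are flagged for review themselves form a Poisson process with rate 0.49 × 2.6 = 1.274 per minute.
Over the interval, μ = 1.274 × 5 = 6.37 (a 5-minute window = 5 minutes).
P(N = 10) = e^(−6.37) · 6.37^10/10! ≈ 0.0519.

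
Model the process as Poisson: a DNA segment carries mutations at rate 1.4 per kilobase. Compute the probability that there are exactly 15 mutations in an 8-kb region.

Over the interval, μ = 1.4 × 8 = 11.2 (an 8-kb region = 8 kilobases).
P(N = 15) = e^(−μ) μ^15/15! = e^(−11.2) · 11.2^15/1307674368000 ≈ 0.0572.

0.0572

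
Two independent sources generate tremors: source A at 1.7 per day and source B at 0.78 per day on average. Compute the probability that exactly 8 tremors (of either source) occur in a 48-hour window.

Independent Poisson processes superpose: combined rate λ = 1.7 + 0.78 = 2.48 per day.
Over the interval, μ = 2.48 × 2 = 4.96 (a 48-hour window = 2 days).
P(N = 8) = e^(−4.96) · 4.96^8/8! ≈ 0.0637.

0.0637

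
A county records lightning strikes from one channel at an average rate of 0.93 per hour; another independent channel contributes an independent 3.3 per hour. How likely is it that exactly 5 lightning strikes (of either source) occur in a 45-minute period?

Independent Poisson processes superpose: combined rate λ = 0.93 + 3.3 = 4.23 per hour.
Over the interval, μ = 4.23 × 0.75 = 3.1725 (a 45-minute period = 0.75 hours).
P(N = 5) = e^(−3.1725) · 3.1725^5/5! ≈ 0.1122.

0.1122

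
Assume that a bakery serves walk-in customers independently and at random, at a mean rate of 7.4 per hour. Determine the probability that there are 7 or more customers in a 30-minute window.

0.0818

Over the interval, μ = 7.4 × 0.5 = 3.7 (a 30-minute window = 0.5 hours).
P(N ≥ 7) = 1 − P(N ≤ 6) = 1 − Σ_{j=0}^{6} e^(−μ) μ^j/j! ≈ 0.0818.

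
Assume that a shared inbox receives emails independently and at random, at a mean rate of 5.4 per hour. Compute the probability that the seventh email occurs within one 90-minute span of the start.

Over the interval, μ = 5.4 × 1.5 = 8.1 (a 90-minute span = 1.5 hours).
The seventh arrival falls in the interval iff at least 7 events occur there: P(S_7 ≤ t) = P(N ≥ 7) = 1 − P(N ≤ 6) ≈ 0.6987.

0.6987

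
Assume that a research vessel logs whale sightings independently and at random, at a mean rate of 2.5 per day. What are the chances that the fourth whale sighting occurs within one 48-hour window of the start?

0.7350

Over the interval, μ = 2.5 × 2 = 5 (a 48-hour window = 2 days).
The fourth arrival falls in the interval iff at least 4 events occur there: P(S_4 ≤ t) = P(N ≥ 4) = 1 − P(N ≤ 3) ≈ 0.7350.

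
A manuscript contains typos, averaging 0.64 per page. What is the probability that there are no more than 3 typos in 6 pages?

0.4653

Over the interval, μ = 0.64 × 6 = 3.84 (6 pages).
P(N ≤ 3) = Σ_{j=0}^{3} e^(−μ) μ^j/j! ≈ 0.4653.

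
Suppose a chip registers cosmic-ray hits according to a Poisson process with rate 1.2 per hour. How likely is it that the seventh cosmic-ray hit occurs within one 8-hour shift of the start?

Over the interval, μ = 1.2 × 8 = 9.6 (an 8-hour shift = 8 hours).
The seventh arrival falls in the interval iff at least 7 events occur there: P(S_7 ≤ t) = P(N ≥ 7) = 1 − P(N ≤ 6) ≈ 0.8426.

0.8426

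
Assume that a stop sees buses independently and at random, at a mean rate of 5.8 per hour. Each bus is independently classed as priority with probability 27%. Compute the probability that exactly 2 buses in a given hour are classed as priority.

0.2561

Thinning: the buses that are classed as priority themselves form a Poisson process with rate 0.27 × 5.8 = 1.566 per hour.
So μ = 1.566.
P(N = 2) = e^(−1.566) · 1.566^2/2! ≈ 0.2561.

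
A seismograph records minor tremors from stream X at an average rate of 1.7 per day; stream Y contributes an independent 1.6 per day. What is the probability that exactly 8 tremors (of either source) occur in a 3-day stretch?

Independent Poisson processes superpose: combined rate λ = 1.7 + 1.6 = 3.3 per day.
Over the interval, μ = 3.3 × 3 = 9.9 (a 3-day stretch = 3 days).
P(N = 8) = e^(−9.9) · 9.9^8/8! ≈ 0.1148.

0.1148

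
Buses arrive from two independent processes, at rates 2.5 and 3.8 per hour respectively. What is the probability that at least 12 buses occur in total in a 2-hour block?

0.6050

Independent Poisson processes superpose: combined rate λ = 2.5 + 3.8 = 6.3 per hour.
Over the interval, μ = 6.3 × 2 = 12.6 (a 2-hour block = 2 hours).
P(N ≥ 12) = 1 − P(N ≤ 11) ≈ 0.6050.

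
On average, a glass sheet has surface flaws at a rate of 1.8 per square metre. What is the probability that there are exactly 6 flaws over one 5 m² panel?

0.0911

Over the interval, μ = 1.8 × 5 = 9 (a 5 m² panel = 5 square metres).
P(N = 6) = e^(−μ) μ^6/6! = e^(−9) · 9^6/720 ≈ 0.0911.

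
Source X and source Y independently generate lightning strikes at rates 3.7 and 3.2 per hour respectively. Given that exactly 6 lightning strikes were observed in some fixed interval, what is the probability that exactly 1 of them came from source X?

Given the total, each event is independently from source X with probability p = λ_X/(λ_X+λ_Y) = 3.7/6.9 ≈ 0.5362.
So K ~ Binomial(6, 3.7/6.9): P(K = 1) = C(6,1) · (3.7/6.9)^1 · (3.2/6.9)^5 ≈ 0.0690.

0.0690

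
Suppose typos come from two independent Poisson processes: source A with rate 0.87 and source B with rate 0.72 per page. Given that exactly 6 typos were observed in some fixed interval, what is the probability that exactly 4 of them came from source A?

Given the total, each event is independently from source A with probability p = λ_A/(λ_A+λ_B) = 0.87/1.59 ≈ 0.5472.
So K ~ Binomial(6, 0.87/1.59): P(K = 4) = C(6,4) · (0.87/1.59)^4 · (0.72/1.59)^2 ≈ 0.2757.

0.2757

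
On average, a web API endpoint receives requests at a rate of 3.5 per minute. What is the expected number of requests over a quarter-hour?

E[N] = λt = 3.5 × 15 = 52.5 (a quarter-hour = 15 minutes).

52.5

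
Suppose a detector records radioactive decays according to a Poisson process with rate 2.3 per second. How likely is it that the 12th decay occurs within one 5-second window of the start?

Over the interval, μ = 2.3 × 5 = 11.5 (a 5-second window = 5 seconds).
The 12th arrival falls in the interval iff at least 12 events occur there: P(S_12 ≤ t) = P(N ≥ 12) = 1 − P(N ≤ 11) ≈ 0.4802.

0.4802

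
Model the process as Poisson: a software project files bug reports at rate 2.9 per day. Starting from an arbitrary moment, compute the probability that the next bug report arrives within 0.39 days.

Inter-arrival times are exponential with rate λ = 2.9 per day.
P(T ≤ 0.39) = 1 − e^(−λt) = 1 − e^(−2.9 × 0.39) = 1 − e^(−1.131) ≈ 0.6773.

0.6773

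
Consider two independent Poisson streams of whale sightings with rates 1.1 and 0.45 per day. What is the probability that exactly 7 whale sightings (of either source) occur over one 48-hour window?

0.0246

Independent Poisson processes superpose: combined rate λ = 1.1 + 0.45 = 1.55 per day.
Over the interval, μ = 1.55 × 2 = 3.1 (a 48-hour window = 2 days).
P(N = 7) = e^(−3.1) · 3.1^7/7! ≈ 0.0246.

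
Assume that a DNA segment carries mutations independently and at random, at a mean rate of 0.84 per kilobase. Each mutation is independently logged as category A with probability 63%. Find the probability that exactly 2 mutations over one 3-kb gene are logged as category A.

0.2576

Thinning: the mutations that are logged as category A themselves form a Poisson process with rate 0.63 × 0.84 = 0.5292 per kilobase.
Over the interval, μ = 0.5292 × 3 = 1.5876 (a 3-kb gene = 3 kilobases).
P(N = 2) = e^(−1.5876) · 1.5876^2/2! ≈ 0.2576.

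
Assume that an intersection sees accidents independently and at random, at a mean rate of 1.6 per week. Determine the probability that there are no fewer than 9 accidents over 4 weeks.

Over the interval, μ = 1.6 × 4 = 6.4 (4 weeks).
P(N ≥ 9) = 1 − P(N ≤ 8) = 1 − Σ_{j=0}^{8} e^(−μ) μ^j/j! ≈ 0.1967.

0.1967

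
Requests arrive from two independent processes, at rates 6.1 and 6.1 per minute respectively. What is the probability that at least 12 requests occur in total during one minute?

Independent Poisson processes superpose: combined rate λ = 6.1 + 6.1 = 12.2 per minute.
So μ = 12.2.
P(N ≥ 12) = 1 − P(N ≤ 11) ≈ 0.5611.

0.5611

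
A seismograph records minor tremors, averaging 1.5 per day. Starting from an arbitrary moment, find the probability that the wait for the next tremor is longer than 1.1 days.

0.1920

The wait for the next event is exponential with rate λ = 1.5 per day.
P(T > 1.1) = e^(−λt) = e^(−1.5 × 1.1) = e^(−1.65) ≈ 0.1920.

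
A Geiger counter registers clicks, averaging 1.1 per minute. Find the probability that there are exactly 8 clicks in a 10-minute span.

0.0888

Over the interval, μ = 1.1 × 10 = 11 (a 10-minute span = 10 minutes).
P(N = 8) = e^(−μ) μ^8/8! = e^(−11) · 11^8/40320 ≈ 0.0888.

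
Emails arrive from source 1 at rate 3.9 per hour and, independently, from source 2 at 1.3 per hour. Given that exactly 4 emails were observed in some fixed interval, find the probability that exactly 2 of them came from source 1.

Given the total, each event is independently from source 1 with probability p = λ_1/(λ_1+λ_2) = 3.9/5.2 = 0.7500.
So K ~ Binomial(4, 3.9/5.2): P(K = 2) = C(4,2) · (3.9/5.2)^2 · (1.3/5.2)^2 ≈ 0.2109.

0.2109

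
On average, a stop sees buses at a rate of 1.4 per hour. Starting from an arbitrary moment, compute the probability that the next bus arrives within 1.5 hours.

0.8775

Inter-arrival times are exponential with rate λ = 1.4 per hour.
P(T ≤ 1.5) = 1 − e^(−λt) = 1 − e^(−1.4 × 1.5) = 1 − e^(−2.1) ≈ 0.8775.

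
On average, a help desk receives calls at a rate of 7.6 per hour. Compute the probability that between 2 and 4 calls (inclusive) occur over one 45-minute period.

0.3048

Over the interval, μ = 7.6 × 0.75 = 5.7 (a 45-minute period = 0.75 hours).
P(2 ≤ N ≤ 4) = Σ_{j=2}^{4} e^(−5.7) · 5.7^j/j! ≈ 0.3048.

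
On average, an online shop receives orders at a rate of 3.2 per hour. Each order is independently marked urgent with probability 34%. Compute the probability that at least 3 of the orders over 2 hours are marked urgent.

Thinning: the orders that are marked urgent themselves form a Poisson process with rate 0.34 × 3.2 = 1.088 per hour.
Over the interval, μ = 1.088 × 2 = 2.176 (2 hours).
P(N ≥ 3) = 1 − P(N ≤ 2) ≈ 0.3708.

0.3708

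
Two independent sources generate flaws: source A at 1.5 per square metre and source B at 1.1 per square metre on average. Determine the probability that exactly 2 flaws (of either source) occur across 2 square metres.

0.0746

Independent Poisson processes superpose: combined rate λ = 1.5 + 1.1 = 2.6 per square metre.
Over the interval, μ = 2.6 × 2 = 5.2 (2 square metres).
P(N = 2) = e^(−5.2) · 5.2^2/2! ≈ 0.0746.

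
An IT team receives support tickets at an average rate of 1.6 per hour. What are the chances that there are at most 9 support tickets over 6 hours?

0.5089

Over the interval, μ = 1.6 × 6 = 9.6 (6 hours).
P(N ≤ 9) = Σ_{j=0}^{9} e^(−μ) μ^j/j! ≈ 0.5089.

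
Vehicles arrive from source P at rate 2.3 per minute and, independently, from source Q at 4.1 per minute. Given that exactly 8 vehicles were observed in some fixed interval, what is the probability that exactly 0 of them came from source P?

0.0284

Given the total, each event is independently from source P with probability p = λ_P/(λ_P+λ_Q) = 2.3/6.4 ≈ 0.3594.
So K ~ Binomial(8, 2.3/6.4): P(K = 0) = C(8,0) · (2.3/6.4)^0 · (4.1/6.4)^8 ≈ 0.0284.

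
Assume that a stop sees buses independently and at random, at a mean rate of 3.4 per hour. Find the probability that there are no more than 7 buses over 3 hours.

0.2027

Over the interval, μ = 3.4 × 3 = 10.2 (3 hours).
P(N ≤ 7) = Σ_{j=0}^{7} e^(−μ) μ^j/j! ≈ 0.2027.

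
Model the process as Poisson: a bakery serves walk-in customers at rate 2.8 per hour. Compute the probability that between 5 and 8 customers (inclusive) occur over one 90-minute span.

0.3822

Over the interval, μ = 2.8 × 1.5 = 4.2 (a 90-minute span = 1.5 hours).
P(5 ≤ N ≤ 8) = Σ_{j=5}^{8} e^(−4.2) · 4.2^j/j! ≈ 0.3822.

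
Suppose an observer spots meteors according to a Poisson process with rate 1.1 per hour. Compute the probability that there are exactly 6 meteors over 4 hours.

Over the interval, μ = 1.1 × 4 = 4.4 (4 hours).
P(N = 6) = e^(−μ) μ^6/6! = e^(−4.4) · 4.4^6/720 ≈ 0.1237.

0.1237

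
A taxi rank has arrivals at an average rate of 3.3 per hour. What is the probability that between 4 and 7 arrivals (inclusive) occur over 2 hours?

0.5529

Over the interval, μ = 3.3 × 2 = 6.6 (2 hours).
P(4 ≤ N ≤ 7) = Σ_{j=4}^{7} e^(−6.6) · 6.6^j/j! ≈ 0.5529.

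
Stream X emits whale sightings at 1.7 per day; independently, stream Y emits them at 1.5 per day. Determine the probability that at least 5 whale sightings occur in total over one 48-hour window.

Independent Poisson processes superpose: combined rate λ = 1.7 + 1.5 = 3.2 per day.
Over the interval, μ = 3.2 × 2 = 6.4 (a 48-hour window = 2 days).
P(N ≥ 5) = 1 − P(N ≤ 4) ≈ 0.7649.

0.7649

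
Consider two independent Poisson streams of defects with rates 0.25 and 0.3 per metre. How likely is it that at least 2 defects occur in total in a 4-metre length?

0.6454

Independent Poisson processes superpose: combined rate λ = 0.25 + 0.3 = 0.55 per metre.
Over the interval, μ = 0.55 × 4 = 2.2 (a 4-metre length = 4 metres).
P(N ≥ 2) = 1 − P(N ≤ 1) ≈ 0.6454.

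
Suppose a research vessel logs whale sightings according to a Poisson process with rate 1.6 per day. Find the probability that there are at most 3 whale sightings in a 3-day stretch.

Over the interval, μ = 1.6 × 3 = 4.8 (a 3-day stretch = 3 days).
P(N ≤ 3) = Σ_{j=0}^{3} e^(−μ) μ^j/j! ≈ 0.2942.

0.2942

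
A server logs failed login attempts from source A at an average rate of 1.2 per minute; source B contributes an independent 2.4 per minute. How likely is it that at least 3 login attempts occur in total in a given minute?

0.6973

Independent Poisson processes superpose: combined rate λ = 1.2 + 2.4 = 3.6 per minute.
So μ = 3.6.
P(N ≥ 3) = 1 − P(N ≤ 2) ≈ 0.6973.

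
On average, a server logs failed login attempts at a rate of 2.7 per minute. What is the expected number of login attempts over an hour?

E[N] = λt = 2.7 × 60 = 162 (an hour = 60 minutes).

162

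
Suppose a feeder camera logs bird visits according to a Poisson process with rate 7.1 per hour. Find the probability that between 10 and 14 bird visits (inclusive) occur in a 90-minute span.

Over the interval, μ = 7.1 × 1.5 = 10.65 (a 90-minute span = 1.5 hours).
P(10 ≤ N ≤ 14) = Σ_{j=10}^{14} e^(−10.65) · 10.65^j/j! ≈ 0.4986.

0.4986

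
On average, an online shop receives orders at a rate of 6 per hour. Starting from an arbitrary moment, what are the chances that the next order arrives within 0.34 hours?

0.8700

Inter-arrival times are exponential with rate λ = 6 per hour.
P(T ≤ 0.34) = 1 − e^(−λt) = 1 − e^(−6 × 0.34) = 1 − e^(−2.04) ≈ 0.8700.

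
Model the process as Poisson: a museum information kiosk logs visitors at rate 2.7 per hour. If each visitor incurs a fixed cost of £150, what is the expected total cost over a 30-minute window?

£202.5

E[N] = 2.7 × 0.5 = 1.35 (a 30-minute window = 0.5 hours); E[cost] = 1.35 × £150 = £202.5.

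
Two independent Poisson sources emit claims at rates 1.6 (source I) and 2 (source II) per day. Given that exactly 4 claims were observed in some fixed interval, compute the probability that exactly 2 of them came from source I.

Given the total, each event is independently from source I with probability p = λ_I/(λ_I+λ_II) = 1.6/3.6 ≈ 0.4444.
So K ~ Binomial(4, 1.6/3.6): P(K = 2) = C(4,2) · (1.6/3.6)^2 · (2/3.6)^2 ≈ 0.3658.

0.3658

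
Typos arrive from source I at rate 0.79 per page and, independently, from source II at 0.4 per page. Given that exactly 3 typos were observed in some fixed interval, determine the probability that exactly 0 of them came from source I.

0.0380

Given the total, each event is independently from source I with probability p = λ_I/(λ_I+λ_II) = 0.79/1.19 ≈ 0.6639.
So K ~ Binomial(3, 0.79/1.19): P(K = 0) = C(3,0) · (0.79/1.19)^0 · (0.4/1.19)^3 ≈ 0.0380.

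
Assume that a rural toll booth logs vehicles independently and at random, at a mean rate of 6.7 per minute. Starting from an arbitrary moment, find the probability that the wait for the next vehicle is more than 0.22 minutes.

The wait for the next event is exponential with rate λ = 6.7 per minute.
P(T > 0.22) = e^(−λt) = e^(−6.7 × 0.22) = e^(−1.474) ≈ 0.2290.

0.2290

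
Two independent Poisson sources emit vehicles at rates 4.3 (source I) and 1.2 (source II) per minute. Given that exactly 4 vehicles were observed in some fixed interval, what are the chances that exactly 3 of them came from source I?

0.4171

Given the total, each event is independently from source I with probability p = λ_I/(λ_I+λ_II) = 4.3/5.5 ≈ 0.7818.
So K ~ Binomial(4, 4.3/5.5): P(K = 3) = C(4,3) · (4.3/5.5)^3 · (1.2/5.5)^1 ≈ 0.4171.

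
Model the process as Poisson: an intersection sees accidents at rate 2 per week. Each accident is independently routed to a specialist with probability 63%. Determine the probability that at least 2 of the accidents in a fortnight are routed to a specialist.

0.7168

Thinning: the accidents that are routed to a specialist themselves form a Poisson process with rate 0.63 × 2 = 1.26 per week.
Over the interval, μ = 1.26 × 2 = 2.52 (a fortnight = 2 weeks).
P(N ≥ 2) = 1 − P(N ≤ 1) ≈ 0.7168.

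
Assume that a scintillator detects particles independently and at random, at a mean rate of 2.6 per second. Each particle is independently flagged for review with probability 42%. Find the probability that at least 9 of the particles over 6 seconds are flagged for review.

0.2146

Thinning: the particles that are flagged for review themselves form a Poisson process with rate 0.42 × 2.6 = 1.092 per second.
Over the interval, μ = 1.092 × 6 = 6.552 (6 seconds).
P(N ≥ 9) = 1 − P(N ≤ 8) ≈ 0.2146.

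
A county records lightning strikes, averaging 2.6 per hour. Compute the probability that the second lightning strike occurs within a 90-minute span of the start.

Over the interval, μ = 2.6 × 1.5 = 3.9 (a 90-minute span = 1.5 hours).
The second arrival falls in the interval iff at least 2 events occur there: P(S_2 ≤ t) = P(N ≥ 2) = 1 − P(N ≤ 1) ≈ 0.9008.

0.9008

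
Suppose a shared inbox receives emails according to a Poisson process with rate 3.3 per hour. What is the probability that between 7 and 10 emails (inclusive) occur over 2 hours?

Over the interval, μ = 3.3 × 2 = 6.6 (2 hours).
P(7 ≤ N ≤ 10) = Σ_{j=7}^{10} e^(−6.6) · 6.6^j/j! ≈ 0.4166.

0.4166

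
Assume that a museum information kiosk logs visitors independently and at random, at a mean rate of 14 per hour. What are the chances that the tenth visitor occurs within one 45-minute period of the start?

0.6029

Over the interval, μ = 14 × 0.75 = 10.5 (a 45-minute period = 0.75 hours).
The tenth arrival falls in the interval iff at least 10 events occur there: P(S_10 ≤ t) = P(N ≥ 10) = 1 − P(N ≤ 9) ≈ 0.6029.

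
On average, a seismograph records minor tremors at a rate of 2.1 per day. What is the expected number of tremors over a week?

E[N] = λt = 2.1 × 7 = 14.7 (a week = 7 days).

14.7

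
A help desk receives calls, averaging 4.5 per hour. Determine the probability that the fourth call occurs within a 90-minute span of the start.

Over the interval, μ = 4.5 × 1.5 = 6.75 (a 90-minute span = 1.5 hours).
The fourth arrival falls in the interval iff at least 4 events occur there: P(S_4 ≤ t) = P(N ≥ 4) = 1 − P(N ≤ 3) ≈ 0.9042.

0.9042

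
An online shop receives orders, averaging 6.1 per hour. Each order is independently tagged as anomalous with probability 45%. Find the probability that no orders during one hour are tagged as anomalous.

0.0642

Thinning: the orders that are tagged as anomalous themselves form a Poisson process with rate 0.45 × 6.1 = 2.745 per hour.
So μ = 2.745.
P(N = 0) = e^(−2.745) · 2.745^0/0! ≈ 0.0642.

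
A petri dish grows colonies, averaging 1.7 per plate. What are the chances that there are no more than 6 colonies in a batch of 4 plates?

0.4799

Over the interval, μ = 1.7 × 4 = 6.8 (a batch of 4 plates = 4 plates).
P(N ≤ 6) = Σ_{j=0}^{6} e^(−μ) μ^j/j! ≈ 0.4799.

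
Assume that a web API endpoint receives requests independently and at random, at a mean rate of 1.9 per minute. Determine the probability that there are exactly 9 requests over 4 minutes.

0.1167

Over the interval, μ = 1.9 × 4 = 7.6 (4 minutes).
P(N = 9) = e^(−μ) μ^9/9! = e^(−7.6) · 7.6^9/362880 ≈ 0.1167.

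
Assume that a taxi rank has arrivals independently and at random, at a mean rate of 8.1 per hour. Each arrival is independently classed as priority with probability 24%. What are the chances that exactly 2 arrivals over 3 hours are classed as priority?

Thinning: the arrivals that are classed as priority themselves form a Poisson process with rate 0.24 × 8.1 = 1.944 per hour.
Over the interval, μ = 1.944 × 3 = 5.832 (3 hours).
P(N = 2) = e^(−5.832) · 5.832^2/2! ≈ 0.0499.

0.0499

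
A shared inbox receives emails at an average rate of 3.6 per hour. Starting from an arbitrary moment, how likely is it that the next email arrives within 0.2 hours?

0.5132

Inter-arrival times are exponential with rate λ = 3.6 per hour.
P(T ≤ 0.2) = 1 − e^(−λt) = 1 − e^(−3.6 × 0.2) = 1 − e^(−0.72) ≈ 0.5132.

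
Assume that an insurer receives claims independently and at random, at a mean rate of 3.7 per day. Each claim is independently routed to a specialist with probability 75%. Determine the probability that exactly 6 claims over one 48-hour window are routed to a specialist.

0.1578

Thinning: the claims that are routed to a specialist themselves form a Poisson process with rate 0.75 × 3.7 = 2.775 per day.
Over the interval, μ = 2.775 × 2 = 5.55 (a 48-hour window = 2 days).
P(N = 6) = e^(−5.55) · 5.55^6/6! ≈ 0.1578.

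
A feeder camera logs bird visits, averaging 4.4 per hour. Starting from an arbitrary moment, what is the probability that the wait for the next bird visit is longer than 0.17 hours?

0.4733

The wait for the next event is exponential with rate λ = 4.4 per hour.
P(T > 0.17) = e^(−λt) = e^(−4.4 × 0.17) = e^(−0.748) ≈ 0.4733.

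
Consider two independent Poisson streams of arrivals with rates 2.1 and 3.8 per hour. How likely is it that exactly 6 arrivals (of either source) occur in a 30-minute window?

0.0479

Independent Poisson processes superpose: combined rate λ = 2.1 + 3.8 = 5.9 per hour.
Over the interval, μ = 5.9 × 0.5 = 2.95 (a 30-minute window = 0.5 hours).
P(N = 6) = e^(−2.95) · 2.95^6/6! ≈ 0.0479.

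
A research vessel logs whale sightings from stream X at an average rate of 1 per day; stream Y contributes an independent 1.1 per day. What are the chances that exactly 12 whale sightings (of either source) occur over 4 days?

0.0579

Independent Poisson processes superpose: combined rate λ = 1 + 1.1 = 2.1 per day.
Over the interval, μ = 2.1 × 4 = 8.4 (4 days).
P(N = 12) = e^(−8.4) · 8.4^12/12! ≈ 0.0579.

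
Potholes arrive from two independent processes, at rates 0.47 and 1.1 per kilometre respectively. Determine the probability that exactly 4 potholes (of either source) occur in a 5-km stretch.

0.0617

Independent Poisson processes superpose: combined rate λ = 0.47 + 1.1 = 1.57 per kilometre.
Over the interval, μ = 1.57 × 5 = 7.85 (a 5-km stretch = 5 kilometres).
P(N = 4) = e^(−7.85) · 7.85^4/4! ≈ 0.0617.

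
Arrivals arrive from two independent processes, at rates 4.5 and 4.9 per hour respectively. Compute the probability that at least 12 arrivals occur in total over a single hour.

0.2374

Independent Poisson processes superpose: combined rate λ = 4.5 + 4.9 = 9.4 per hour.
So μ = 9.4.
P(N ≥ 12) = 1 − P(N ≤ 11) ≈ 0.2374.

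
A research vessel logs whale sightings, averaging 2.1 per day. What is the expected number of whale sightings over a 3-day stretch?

6.3

E[N] = λt = 2.1 × 3 = 6.3 (a 3-day stretch = 3 days).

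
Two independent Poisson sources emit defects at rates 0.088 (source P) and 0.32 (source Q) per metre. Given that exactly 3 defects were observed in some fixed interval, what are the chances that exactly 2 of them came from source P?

Given the total, each event is independently from source P with probability p = λ_P/(λ_P+λ_Q) = 0.088/0.408 ≈ 0.2157.
So K ~ Binomial(3, 0.088/0.408): P(K = 2) = C(3,2) · (0.088/0.408)^2 · (0.32/0.408)^1 ≈ 0.1095.

0.1095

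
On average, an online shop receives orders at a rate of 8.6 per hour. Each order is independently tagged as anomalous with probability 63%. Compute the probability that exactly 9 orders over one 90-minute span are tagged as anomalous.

0.1259

Thinning: the orders that are tagged as anomalous themselves form a Poisson process with rate 0.63 × 8.6 = 5.418 per hour.
Over the interval, μ = 5.418 × 1.5 = 8.127 (a 90-minute span = 1.5 hours).
P(N = 9) = e^(−8.127) · 8.127^9/9! ≈ 0.1259.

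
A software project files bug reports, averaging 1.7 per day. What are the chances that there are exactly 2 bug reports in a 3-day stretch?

0.0793

Over the interval, μ = 1.7 × 3 = 5.1 (a 3-day stretch = 3 days).
P(N = 2) = e^(−μ) μ^2/2! = e^(−5.1) · 5.1^2/2 ≈ 0.0793.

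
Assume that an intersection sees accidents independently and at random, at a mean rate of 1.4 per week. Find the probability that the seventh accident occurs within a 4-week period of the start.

0.3297

Over the interval, μ = 1.4 × 4 = 5.6 (a 4-week period = 4 weeks).
The seventh arrival falls in the interval iff at least 7 events occur there: P(S_7 ≤ t) = P(N ≥ 7) = 1 − P(N ≤ 6) ≈ 0.3297.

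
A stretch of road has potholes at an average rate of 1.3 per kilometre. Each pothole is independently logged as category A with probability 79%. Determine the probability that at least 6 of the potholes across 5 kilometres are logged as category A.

0.4077

Thinning: the potholes that are logged as category A themselves form a Poisson process with rate 0.79 × 1.3 = 1.027 per kilometre.
Over the interval, μ = 1.027 × 5 = 5.135 (5 kilometres).
P(N ≥ 6) = 1 − P(N ≤ 5) ≈ 0.4077.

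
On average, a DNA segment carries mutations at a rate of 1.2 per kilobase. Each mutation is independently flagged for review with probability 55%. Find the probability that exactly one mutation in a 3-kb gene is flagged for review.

0.2734

Thinning: the mutations that are flagged for review themselves form a Poisson process with rate 0.55 × 1.2 = 0.66 per kilobase.
Over the interval, μ = 0.66 × 3 = 1.98 (a 3-kb gene = 3 kilobases).
P(N = 1) = e^(−1.98) · 1.98^1/1! ≈ 0.2734.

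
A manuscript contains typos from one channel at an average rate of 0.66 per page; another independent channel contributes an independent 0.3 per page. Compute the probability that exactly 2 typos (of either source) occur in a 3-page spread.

0.2328

Independent Poisson processes superpose: combined rate λ = 0.66 + 0.3 = 0.96 per page.
Over the interval, μ = 0.96 × 3 = 2.88 (a 3-page spread = 3 pages).
P(N = 2) = e^(−2.88) · 2.88^2/2! ≈ 0.2328.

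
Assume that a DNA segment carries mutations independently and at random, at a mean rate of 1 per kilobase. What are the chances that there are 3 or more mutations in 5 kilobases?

0.8753

Over the interval, μ = 1 × 5 = 5 (5 kilobases).
P(N ≥ 3) = 1 − P(N ≤ 2) = 1 − Σ_{j=0}^{2} e^(−μ) μ^j/j! ≈ 0.8753.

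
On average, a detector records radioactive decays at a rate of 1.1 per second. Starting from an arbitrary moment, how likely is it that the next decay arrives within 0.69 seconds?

0.5319

Inter-arrival times are exponential with rate λ = 1.1 per second.
P(T ≤ 0.69) = 1 − e^(−λt) = 1 − e^(−1.1 × 0.69) = 1 − e^(−0.759) ≈ 0.5319.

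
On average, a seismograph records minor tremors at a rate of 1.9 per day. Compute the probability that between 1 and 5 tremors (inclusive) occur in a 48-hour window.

0.7932

Over the interval, μ = 1.9 × 2 = 3.8 (a 48-hour window = 2 days).
P(1 ≤ N ≤ 5) = Σ_{j=1}^{5} e^(−3.8) · 3.8^j/j! ≈ 0.7932.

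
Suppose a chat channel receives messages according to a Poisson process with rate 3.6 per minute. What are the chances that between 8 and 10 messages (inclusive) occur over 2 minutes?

Over the interval, μ = 3.6 × 2 = 7.2 (2 minutes).
P(8 ≤ N ≤ 10) = Σ_{j=8}^{10} e^(−7.2) · 7.2^j/j! ≈ 0.3177.

0.3177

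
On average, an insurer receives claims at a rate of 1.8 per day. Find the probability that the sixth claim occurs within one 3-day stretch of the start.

Over the interval, μ = 1.8 × 3 = 5.4 (a 3-day stretch = 3 days).
The sixth arrival falls in the interval iff at least 6 events occur there: P(S_6 ≤ t) = P(N ≥ 6) = 1 − P(N ≤ 5) ≈ 0.4539.

0.4539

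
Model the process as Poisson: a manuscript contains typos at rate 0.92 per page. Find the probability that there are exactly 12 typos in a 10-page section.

0.0776

Over the interval, μ = 0.92 × 10 = 9.2 (a 10-page section = 10 pages).
P(N = 12) = e^(−μ) μ^12/12! = e^(−9.2) · 9.2^12/479001600 ≈ 0.0776.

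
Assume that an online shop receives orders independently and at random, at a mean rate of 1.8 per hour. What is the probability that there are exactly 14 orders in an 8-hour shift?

Over the interval, μ = 1.8 × 8 = 14.4 (an 8-hour shift = 8 hours).
P(N = 14) = e^(−μ) μ^14/14! = e^(−14.4) · 14.4^14/87178291200 ≈ 0.1054.

0.1054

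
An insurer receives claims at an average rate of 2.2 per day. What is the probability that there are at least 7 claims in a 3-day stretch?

0.4892

Over the interval, μ = 2.2 × 3 = 6.6 (a 3-day stretch = 3 days).
P(N ≥ 7) = 1 − P(N ≤ 6) = 1 − Σ_{j=0}^{6} e^(−μ) μ^j/j! ≈ 0.4892.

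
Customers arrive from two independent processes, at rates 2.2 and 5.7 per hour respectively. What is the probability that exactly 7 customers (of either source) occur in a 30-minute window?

0.0573

Independent Poisson processes superpose: combined rate λ = 2.2 + 5.7 = 7.9 per hour.
Over the interval, μ = 7.9 × 0.5 = 3.95 (a 30-minute window = 0.5 hours).
P(N = 7) = e^(−3.95) · 3.95^7/7! ≈ 0.0573.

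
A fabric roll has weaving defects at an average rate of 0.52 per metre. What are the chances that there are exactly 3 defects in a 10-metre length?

Over the interval, μ = 0.52 × 10 = 5.2 (a 10-metre length = 10 metres).
P(N = 3) = e^(−μ) μ^3/3! = e^(−5.2) · 5.2^3/6 ≈ 0.1293.

0.1293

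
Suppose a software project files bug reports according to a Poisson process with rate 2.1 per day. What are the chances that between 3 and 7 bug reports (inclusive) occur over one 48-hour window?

0.7258

Over the interval, μ = 2.1 × 2 = 4.2 (a 48-hour window = 2 days).
P(3 ≤ N ≤ 7) = Σ_{j=3}^{7} e^(−4.2) · 4.2^j/j! ≈ 0.7258.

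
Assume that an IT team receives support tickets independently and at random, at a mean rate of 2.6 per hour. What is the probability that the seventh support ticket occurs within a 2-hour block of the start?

Over the interval, μ = 2.6 × 2 = 5.2 (a 2-hour block = 2 hours).
The seventh arrival falls in the interval iff at least 7 events occur there: P(S_7 ≤ t) = P(N ≥ 7) = 1 − P(N ≤ 6) ≈ 0.2676.

0.2676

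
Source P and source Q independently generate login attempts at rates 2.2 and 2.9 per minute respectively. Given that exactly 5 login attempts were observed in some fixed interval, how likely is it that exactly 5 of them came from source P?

Given the total, each event is independently from source P with probability p = λ_P/(λ_P+λ_Q) = 2.2/5.1 ≈ 0.4314.
So K ~ Binomial(5, 2.2/5.1): P(K = 5) = C(5,5) · (2.2/5.1)^5 · (2.9/5.1)^0 ≈ 0.0149.

0.0149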